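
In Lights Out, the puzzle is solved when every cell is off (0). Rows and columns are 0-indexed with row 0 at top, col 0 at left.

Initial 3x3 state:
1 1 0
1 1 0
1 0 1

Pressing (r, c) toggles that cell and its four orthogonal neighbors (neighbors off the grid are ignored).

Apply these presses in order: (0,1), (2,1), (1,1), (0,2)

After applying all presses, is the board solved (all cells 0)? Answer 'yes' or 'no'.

Answer: yes

Derivation:
After press 1 at (0,1):
0 0 1
1 0 0
1 0 1

After press 2 at (2,1):
0 0 1
1 1 0
0 1 0

After press 3 at (1,1):
0 1 1
0 0 1
0 0 0

After press 4 at (0,2):
0 0 0
0 0 0
0 0 0

Lights still on: 0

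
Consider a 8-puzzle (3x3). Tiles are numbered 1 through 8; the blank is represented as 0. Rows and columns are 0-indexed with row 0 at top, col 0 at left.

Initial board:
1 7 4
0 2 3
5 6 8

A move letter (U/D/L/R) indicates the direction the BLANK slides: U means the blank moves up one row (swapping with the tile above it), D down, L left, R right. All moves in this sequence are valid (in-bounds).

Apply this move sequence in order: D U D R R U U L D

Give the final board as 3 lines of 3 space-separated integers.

After move 1 (D):
1 7 4
5 2 3
0 6 8

After move 2 (U):
1 7 4
0 2 3
5 6 8

After move 3 (D):
1 7 4
5 2 3
0 6 8

After move 4 (R):
1 7 4
5 2 3
6 0 8

After move 5 (R):
1 7 4
5 2 3
6 8 0

After move 6 (U):
1 7 4
5 2 0
6 8 3

After move 7 (U):
1 7 0
5 2 4
6 8 3

After move 8 (L):
1 0 7
5 2 4
6 8 3

After move 9 (D):
1 2 7
5 0 4
6 8 3

Answer: 1 2 7
5 0 4
6 8 3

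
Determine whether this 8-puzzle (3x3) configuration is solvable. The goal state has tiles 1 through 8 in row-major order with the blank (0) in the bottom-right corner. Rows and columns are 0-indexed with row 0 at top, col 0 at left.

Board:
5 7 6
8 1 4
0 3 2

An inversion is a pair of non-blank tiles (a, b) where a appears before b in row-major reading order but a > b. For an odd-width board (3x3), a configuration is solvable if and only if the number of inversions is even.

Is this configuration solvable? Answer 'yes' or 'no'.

Inversions (pairs i<j in row-major order where tile[i] > tile[j] > 0): 20
20 is even, so the puzzle is solvable.

Answer: yes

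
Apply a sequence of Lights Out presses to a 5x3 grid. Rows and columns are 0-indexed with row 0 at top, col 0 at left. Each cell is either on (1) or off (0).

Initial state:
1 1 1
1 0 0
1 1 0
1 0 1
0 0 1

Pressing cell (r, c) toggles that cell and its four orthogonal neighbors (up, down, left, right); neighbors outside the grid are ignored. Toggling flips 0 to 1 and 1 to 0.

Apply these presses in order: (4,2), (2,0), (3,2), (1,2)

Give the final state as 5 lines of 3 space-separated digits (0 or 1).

Answer: 1 1 0
0 1 1
0 0 0
0 1 1
0 1 1

Derivation:
After press 1 at (4,2):
1 1 1
1 0 0
1 1 0
1 0 0
0 1 0

After press 2 at (2,0):
1 1 1
0 0 0
0 0 0
0 0 0
0 1 0

After press 3 at (3,2):
1 1 1
0 0 0
0 0 1
0 1 1
0 1 1

After press 4 at (1,2):
1 1 0
0 1 1
0 0 0
0 1 1
0 1 1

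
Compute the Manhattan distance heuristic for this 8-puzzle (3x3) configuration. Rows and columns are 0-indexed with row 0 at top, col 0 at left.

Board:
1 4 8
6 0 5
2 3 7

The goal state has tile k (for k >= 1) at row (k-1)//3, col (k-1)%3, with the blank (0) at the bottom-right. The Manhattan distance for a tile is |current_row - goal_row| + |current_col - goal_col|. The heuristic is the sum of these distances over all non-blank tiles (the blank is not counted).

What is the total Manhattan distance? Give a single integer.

Tile 1: (0,0)->(0,0) = 0
Tile 4: (0,1)->(1,0) = 2
Tile 8: (0,2)->(2,1) = 3
Tile 6: (1,0)->(1,2) = 2
Tile 5: (1,2)->(1,1) = 1
Tile 2: (2,0)->(0,1) = 3
Tile 3: (2,1)->(0,2) = 3
Tile 7: (2,2)->(2,0) = 2
Sum: 0 + 2 + 3 + 2 + 1 + 3 + 3 + 2 = 16

Answer: 16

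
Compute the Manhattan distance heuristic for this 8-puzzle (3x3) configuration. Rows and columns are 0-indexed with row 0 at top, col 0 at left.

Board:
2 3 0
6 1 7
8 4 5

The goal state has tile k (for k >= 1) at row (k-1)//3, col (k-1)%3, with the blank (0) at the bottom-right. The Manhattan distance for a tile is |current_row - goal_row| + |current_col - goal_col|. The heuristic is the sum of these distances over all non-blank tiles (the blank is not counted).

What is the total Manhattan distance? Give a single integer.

Answer: 14

Derivation:
Tile 2: (0,0)->(0,1) = 1
Tile 3: (0,1)->(0,2) = 1
Tile 6: (1,0)->(1,2) = 2
Tile 1: (1,1)->(0,0) = 2
Tile 7: (1,2)->(2,0) = 3
Tile 8: (2,0)->(2,1) = 1
Tile 4: (2,1)->(1,0) = 2
Tile 5: (2,2)->(1,1) = 2
Sum: 1 + 1 + 2 + 2 + 3 + 1 + 2 + 2 = 14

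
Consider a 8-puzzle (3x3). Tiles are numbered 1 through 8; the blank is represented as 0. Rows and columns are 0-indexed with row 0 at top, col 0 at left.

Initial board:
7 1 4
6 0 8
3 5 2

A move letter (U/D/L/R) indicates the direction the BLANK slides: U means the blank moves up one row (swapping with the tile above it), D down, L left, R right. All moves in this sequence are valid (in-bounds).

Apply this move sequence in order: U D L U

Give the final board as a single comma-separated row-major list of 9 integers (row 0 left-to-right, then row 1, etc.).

Answer: 0, 1, 4, 7, 6, 8, 3, 5, 2

Derivation:
After move 1 (U):
7 0 4
6 1 8
3 5 2

After move 2 (D):
7 1 4
6 0 8
3 5 2

After move 3 (L):
7 1 4
0 6 8
3 5 2

After move 4 (U):
0 1 4
7 6 8
3 5 2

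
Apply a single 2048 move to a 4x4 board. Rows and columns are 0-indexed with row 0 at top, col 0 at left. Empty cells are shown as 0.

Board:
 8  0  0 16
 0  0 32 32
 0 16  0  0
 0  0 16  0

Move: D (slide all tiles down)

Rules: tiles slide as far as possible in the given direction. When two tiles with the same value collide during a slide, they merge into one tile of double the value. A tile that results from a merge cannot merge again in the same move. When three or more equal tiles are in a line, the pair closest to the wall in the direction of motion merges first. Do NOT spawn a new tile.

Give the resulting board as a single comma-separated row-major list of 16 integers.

Slide down:
col 0: [8, 0, 0, 0] -> [0, 0, 0, 8]
col 1: [0, 0, 16, 0] -> [0, 0, 0, 16]
col 2: [0, 32, 0, 16] -> [0, 0, 32, 16]
col 3: [16, 32, 0, 0] -> [0, 0, 16, 32]

Answer: 0, 0, 0, 0, 0, 0, 0, 0, 0, 0, 32, 16, 8, 16, 16, 32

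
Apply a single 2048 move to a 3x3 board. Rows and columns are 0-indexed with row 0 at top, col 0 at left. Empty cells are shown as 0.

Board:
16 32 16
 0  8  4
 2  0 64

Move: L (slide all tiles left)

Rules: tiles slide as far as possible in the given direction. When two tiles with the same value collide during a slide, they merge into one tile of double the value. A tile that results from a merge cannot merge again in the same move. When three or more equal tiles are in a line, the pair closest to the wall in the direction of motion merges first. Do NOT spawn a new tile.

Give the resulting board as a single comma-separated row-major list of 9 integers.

Slide left:
row 0: [16, 32, 16] -> [16, 32, 16]
row 1: [0, 8, 4] -> [8, 4, 0]
row 2: [2, 0, 64] -> [2, 64, 0]

Answer: 16, 32, 16, 8, 4, 0, 2, 64, 0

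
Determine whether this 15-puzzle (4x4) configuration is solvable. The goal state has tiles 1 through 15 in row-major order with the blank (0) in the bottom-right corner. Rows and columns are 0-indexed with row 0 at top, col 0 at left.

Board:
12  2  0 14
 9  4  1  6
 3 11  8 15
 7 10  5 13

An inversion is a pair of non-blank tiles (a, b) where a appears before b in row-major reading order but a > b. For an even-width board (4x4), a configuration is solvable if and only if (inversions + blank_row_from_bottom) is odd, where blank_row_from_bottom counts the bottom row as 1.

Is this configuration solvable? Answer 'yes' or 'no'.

Answer: no

Derivation:
Inversions: 46
Blank is in row 0 (0-indexed from top), which is row 4 counting from the bottom (bottom = 1).
46 + 4 = 50, which is even, so the puzzle is not solvable.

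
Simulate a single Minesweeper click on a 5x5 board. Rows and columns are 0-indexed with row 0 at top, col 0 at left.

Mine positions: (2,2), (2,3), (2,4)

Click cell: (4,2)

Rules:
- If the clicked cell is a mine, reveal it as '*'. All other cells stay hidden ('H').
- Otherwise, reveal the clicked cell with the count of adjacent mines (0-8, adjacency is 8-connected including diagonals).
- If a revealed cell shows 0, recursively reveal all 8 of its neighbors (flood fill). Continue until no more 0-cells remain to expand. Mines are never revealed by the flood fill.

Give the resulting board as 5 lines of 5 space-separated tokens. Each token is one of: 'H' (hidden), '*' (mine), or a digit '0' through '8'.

0 0 0 0 0
0 1 2 3 2
0 1 H H H
0 1 2 3 2
0 0 0 0 0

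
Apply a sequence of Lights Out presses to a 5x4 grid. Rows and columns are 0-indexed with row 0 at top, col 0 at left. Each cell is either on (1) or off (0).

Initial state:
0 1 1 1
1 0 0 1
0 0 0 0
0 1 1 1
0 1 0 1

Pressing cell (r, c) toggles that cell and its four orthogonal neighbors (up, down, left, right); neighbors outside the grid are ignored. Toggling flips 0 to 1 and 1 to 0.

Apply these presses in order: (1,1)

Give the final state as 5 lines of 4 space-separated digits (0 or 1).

After press 1 at (1,1):
0 0 1 1
0 1 1 1
0 1 0 0
0 1 1 1
0 1 0 1

Answer: 0 0 1 1
0 1 1 1
0 1 0 0
0 1 1 1
0 1 0 1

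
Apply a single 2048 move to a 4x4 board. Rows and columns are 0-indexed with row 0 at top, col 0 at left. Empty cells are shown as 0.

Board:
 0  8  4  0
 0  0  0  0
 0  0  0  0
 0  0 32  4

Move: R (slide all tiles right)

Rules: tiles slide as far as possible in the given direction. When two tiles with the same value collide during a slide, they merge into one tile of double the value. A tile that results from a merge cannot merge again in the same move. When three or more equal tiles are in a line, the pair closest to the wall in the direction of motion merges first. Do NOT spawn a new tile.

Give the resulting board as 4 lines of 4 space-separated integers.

Slide right:
row 0: [0, 8, 4, 0] -> [0, 0, 8, 4]
row 1: [0, 0, 0, 0] -> [0, 0, 0, 0]
row 2: [0, 0, 0, 0] -> [0, 0, 0, 0]
row 3: [0, 0, 32, 4] -> [0, 0, 32, 4]

Answer:  0  0  8  4
 0  0  0  0
 0  0  0  0
 0  0 32  4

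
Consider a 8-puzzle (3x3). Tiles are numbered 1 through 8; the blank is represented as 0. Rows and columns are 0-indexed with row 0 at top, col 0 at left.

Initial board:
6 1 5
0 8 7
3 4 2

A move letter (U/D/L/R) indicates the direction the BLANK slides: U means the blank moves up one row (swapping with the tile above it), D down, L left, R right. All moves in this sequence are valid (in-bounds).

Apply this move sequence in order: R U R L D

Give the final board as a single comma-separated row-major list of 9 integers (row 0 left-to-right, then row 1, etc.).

After move 1 (R):
6 1 5
8 0 7
3 4 2

After move 2 (U):
6 0 5
8 1 7
3 4 2

After move 3 (R):
6 5 0
8 1 7
3 4 2

After move 4 (L):
6 0 5
8 1 7
3 4 2

After move 5 (D):
6 1 5
8 0 7
3 4 2

Answer: 6, 1, 5, 8, 0, 7, 3, 4, 2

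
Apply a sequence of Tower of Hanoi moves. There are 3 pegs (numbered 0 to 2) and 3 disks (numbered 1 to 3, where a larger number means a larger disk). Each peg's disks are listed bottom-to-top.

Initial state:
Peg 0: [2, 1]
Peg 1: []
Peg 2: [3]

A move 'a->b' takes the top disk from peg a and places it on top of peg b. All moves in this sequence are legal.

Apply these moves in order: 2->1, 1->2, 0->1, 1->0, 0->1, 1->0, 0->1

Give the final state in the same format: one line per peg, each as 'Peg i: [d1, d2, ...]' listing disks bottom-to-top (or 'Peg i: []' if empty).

After move 1 (2->1):
Peg 0: [2, 1]
Peg 1: [3]
Peg 2: []

After move 2 (1->2):
Peg 0: [2, 1]
Peg 1: []
Peg 2: [3]

After move 3 (0->1):
Peg 0: [2]
Peg 1: [1]
Peg 2: [3]

After move 4 (1->0):
Peg 0: [2, 1]
Peg 1: []
Peg 2: [3]

After move 5 (0->1):
Peg 0: [2]
Peg 1: [1]
Peg 2: [3]

After move 6 (1->0):
Peg 0: [2, 1]
Peg 1: []
Peg 2: [3]

After move 7 (0->1):
Peg 0: [2]
Peg 1: [1]
Peg 2: [3]

Answer: Peg 0: [2]
Peg 1: [1]
Peg 2: [3]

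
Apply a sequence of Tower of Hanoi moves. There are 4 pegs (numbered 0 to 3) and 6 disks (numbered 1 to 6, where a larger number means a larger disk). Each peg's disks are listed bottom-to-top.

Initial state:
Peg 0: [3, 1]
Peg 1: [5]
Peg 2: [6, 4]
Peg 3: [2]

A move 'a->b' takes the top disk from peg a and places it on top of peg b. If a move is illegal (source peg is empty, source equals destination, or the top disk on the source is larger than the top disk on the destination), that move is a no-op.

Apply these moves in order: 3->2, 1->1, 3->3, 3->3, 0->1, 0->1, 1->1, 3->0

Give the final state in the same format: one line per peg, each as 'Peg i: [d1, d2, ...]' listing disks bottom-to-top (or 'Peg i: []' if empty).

After move 1 (3->2):
Peg 0: [3, 1]
Peg 1: [5]
Peg 2: [6, 4, 2]
Peg 3: []

After move 2 (1->1):
Peg 0: [3, 1]
Peg 1: [5]
Peg 2: [6, 4, 2]
Peg 3: []

After move 3 (3->3):
Peg 0: [3, 1]
Peg 1: [5]
Peg 2: [6, 4, 2]
Peg 3: []

After move 4 (3->3):
Peg 0: [3, 1]
Peg 1: [5]
Peg 2: [6, 4, 2]
Peg 3: []

After move 5 (0->1):
Peg 0: [3]
Peg 1: [5, 1]
Peg 2: [6, 4, 2]
Peg 3: []

After move 6 (0->1):
Peg 0: [3]
Peg 1: [5, 1]
Peg 2: [6, 4, 2]
Peg 3: []

After move 7 (1->1):
Peg 0: [3]
Peg 1: [5, 1]
Peg 2: [6, 4, 2]
Peg 3: []

After move 8 (3->0):
Peg 0: [3]
Peg 1: [5, 1]
Peg 2: [6, 4, 2]
Peg 3: []

Answer: Peg 0: [3]
Peg 1: [5, 1]
Peg 2: [6, 4, 2]
Peg 3: []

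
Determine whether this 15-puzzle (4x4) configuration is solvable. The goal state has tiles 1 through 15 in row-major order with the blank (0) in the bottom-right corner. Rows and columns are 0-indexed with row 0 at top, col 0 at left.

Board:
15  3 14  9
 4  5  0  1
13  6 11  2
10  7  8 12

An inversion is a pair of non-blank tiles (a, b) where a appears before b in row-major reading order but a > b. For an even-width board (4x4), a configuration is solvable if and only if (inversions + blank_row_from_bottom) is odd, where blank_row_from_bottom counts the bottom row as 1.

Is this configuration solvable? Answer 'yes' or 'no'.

Inversions: 53
Blank is in row 1 (0-indexed from top), which is row 3 counting from the bottom (bottom = 1).
53 + 3 = 56, which is even, so the puzzle is not solvable.

Answer: no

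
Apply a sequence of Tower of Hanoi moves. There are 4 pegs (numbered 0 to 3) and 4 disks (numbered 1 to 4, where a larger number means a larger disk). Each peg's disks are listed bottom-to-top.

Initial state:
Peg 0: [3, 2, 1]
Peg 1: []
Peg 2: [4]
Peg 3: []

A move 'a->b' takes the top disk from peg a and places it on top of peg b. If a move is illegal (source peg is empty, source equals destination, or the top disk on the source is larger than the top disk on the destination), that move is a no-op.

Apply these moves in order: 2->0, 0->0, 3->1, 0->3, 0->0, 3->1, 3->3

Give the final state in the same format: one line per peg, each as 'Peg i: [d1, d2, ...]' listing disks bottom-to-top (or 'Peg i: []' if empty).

Answer: Peg 0: [3, 2]
Peg 1: [1]
Peg 2: [4]
Peg 3: []

Derivation:
After move 1 (2->0):
Peg 0: [3, 2, 1]
Peg 1: []
Peg 2: [4]
Peg 3: []

After move 2 (0->0):
Peg 0: [3, 2, 1]
Peg 1: []
Peg 2: [4]
Peg 3: []

After move 3 (3->1):
Peg 0: [3, 2, 1]
Peg 1: []
Peg 2: [4]
Peg 3: []

After move 4 (0->3):
Peg 0: [3, 2]
Peg 1: []
Peg 2: [4]
Peg 3: [1]

After move 5 (0->0):
Peg 0: [3, 2]
Peg 1: []
Peg 2: [4]
Peg 3: [1]

After move 6 (3->1):
Peg 0: [3, 2]
Peg 1: [1]
Peg 2: [4]
Peg 3: []

After move 7 (3->3):
Peg 0: [3, 2]
Peg 1: [1]
Peg 2: [4]
Peg 3: []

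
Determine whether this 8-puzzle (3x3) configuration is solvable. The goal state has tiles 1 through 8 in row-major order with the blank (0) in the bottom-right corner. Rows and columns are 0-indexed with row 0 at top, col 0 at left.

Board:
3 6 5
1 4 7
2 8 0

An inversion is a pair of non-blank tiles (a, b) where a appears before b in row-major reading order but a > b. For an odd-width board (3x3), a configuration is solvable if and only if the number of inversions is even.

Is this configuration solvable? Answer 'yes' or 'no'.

Answer: no

Derivation:
Inversions (pairs i<j in row-major order where tile[i] > tile[j] > 0): 11
11 is odd, so the puzzle is not solvable.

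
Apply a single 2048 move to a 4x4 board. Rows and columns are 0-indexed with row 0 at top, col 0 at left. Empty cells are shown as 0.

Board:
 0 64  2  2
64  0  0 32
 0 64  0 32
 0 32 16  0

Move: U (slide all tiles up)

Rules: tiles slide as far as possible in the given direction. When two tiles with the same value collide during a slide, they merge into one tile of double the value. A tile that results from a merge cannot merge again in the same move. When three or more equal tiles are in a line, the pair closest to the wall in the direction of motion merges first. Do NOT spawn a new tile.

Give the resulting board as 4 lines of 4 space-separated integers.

Answer:  64 128   2   2
  0  32  16  64
  0   0   0   0
  0   0   0   0

Derivation:
Slide up:
col 0: [0, 64, 0, 0] -> [64, 0, 0, 0]
col 1: [64, 0, 64, 32] -> [128, 32, 0, 0]
col 2: [2, 0, 0, 16] -> [2, 16, 0, 0]
col 3: [2, 32, 32, 0] -> [2, 64, 0, 0]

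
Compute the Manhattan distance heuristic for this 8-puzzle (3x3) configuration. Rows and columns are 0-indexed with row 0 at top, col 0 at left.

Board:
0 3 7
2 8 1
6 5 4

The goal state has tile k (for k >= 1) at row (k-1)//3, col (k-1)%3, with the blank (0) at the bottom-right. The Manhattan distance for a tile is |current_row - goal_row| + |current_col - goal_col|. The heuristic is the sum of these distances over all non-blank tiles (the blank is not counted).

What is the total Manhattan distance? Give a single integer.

Tile 3: (0,1)->(0,2) = 1
Tile 7: (0,2)->(2,0) = 4
Tile 2: (1,0)->(0,1) = 2
Tile 8: (1,1)->(2,1) = 1
Tile 1: (1,2)->(0,0) = 3
Tile 6: (2,0)->(1,2) = 3
Tile 5: (2,1)->(1,1) = 1
Tile 4: (2,2)->(1,0) = 3
Sum: 1 + 4 + 2 + 1 + 3 + 3 + 1 + 3 = 18

Answer: 18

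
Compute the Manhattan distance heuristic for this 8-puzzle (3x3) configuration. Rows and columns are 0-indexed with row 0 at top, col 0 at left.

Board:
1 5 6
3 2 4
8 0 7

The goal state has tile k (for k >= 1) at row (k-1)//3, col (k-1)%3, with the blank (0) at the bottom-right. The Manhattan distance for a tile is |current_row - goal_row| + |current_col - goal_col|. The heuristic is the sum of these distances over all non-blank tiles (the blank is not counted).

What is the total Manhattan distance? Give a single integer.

Answer: 11

Derivation:
Tile 1: at (0,0), goal (0,0), distance |0-0|+|0-0| = 0
Tile 5: at (0,1), goal (1,1), distance |0-1|+|1-1| = 1
Tile 6: at (0,2), goal (1,2), distance |0-1|+|2-2| = 1
Tile 3: at (1,0), goal (0,2), distance |1-0|+|0-2| = 3
Tile 2: at (1,1), goal (0,1), distance |1-0|+|1-1| = 1
Tile 4: at (1,2), goal (1,0), distance |1-1|+|2-0| = 2
Tile 8: at (2,0), goal (2,1), distance |2-2|+|0-1| = 1
Tile 7: at (2,2), goal (2,0), distance |2-2|+|2-0| = 2
Sum: 0 + 1 + 1 + 3 + 1 + 2 + 1 + 2 = 11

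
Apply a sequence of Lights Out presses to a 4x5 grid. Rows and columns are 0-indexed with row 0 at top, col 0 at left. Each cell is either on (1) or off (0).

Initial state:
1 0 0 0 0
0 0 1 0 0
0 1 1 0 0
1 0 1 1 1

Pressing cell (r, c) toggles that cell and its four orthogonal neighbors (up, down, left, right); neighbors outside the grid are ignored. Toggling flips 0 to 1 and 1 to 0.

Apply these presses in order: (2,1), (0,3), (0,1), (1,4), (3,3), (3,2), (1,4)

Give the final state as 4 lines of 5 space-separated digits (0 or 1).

After press 1 at (2,1):
1 0 0 0 0
0 1 1 0 0
1 0 0 0 0
1 1 1 1 1

After press 2 at (0,3):
1 0 1 1 1
0 1 1 1 0
1 0 0 0 0
1 1 1 1 1

After press 3 at (0,1):
0 1 0 1 1
0 0 1 1 0
1 0 0 0 0
1 1 1 1 1

After press 4 at (1,4):
0 1 0 1 0
0 0 1 0 1
1 0 0 0 1
1 1 1 1 1

After press 5 at (3,3):
0 1 0 1 0
0 0 1 0 1
1 0 0 1 1
1 1 0 0 0

After press 6 at (3,2):
0 1 0 1 0
0 0 1 0 1
1 0 1 1 1
1 0 1 1 0

After press 7 at (1,4):
0 1 0 1 1
0 0 1 1 0
1 0 1 1 0
1 0 1 1 0

Answer: 0 1 0 1 1
0 0 1 1 0
1 0 1 1 0
1 0 1 1 0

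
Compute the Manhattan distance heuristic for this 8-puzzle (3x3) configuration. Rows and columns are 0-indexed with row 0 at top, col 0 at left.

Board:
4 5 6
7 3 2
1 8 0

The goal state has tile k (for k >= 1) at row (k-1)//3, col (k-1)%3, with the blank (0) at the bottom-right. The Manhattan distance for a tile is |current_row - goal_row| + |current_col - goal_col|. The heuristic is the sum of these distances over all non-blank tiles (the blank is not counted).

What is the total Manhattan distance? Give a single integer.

Tile 4: (0,0)->(1,0) = 1
Tile 5: (0,1)->(1,1) = 1
Tile 6: (0,2)->(1,2) = 1
Tile 7: (1,0)->(2,0) = 1
Tile 3: (1,1)->(0,2) = 2
Tile 2: (1,2)->(0,1) = 2
Tile 1: (2,0)->(0,0) = 2
Tile 8: (2,1)->(2,1) = 0
Sum: 1 + 1 + 1 + 1 + 2 + 2 + 2 + 0 = 10

Answer: 10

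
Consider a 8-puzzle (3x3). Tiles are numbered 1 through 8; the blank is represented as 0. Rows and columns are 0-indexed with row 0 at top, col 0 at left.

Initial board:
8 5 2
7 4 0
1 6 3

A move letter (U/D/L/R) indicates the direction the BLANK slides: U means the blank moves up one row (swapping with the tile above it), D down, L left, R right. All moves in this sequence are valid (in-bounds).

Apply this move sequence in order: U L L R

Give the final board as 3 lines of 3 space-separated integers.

After move 1 (U):
8 5 0
7 4 2
1 6 3

After move 2 (L):
8 0 5
7 4 2
1 6 3

After move 3 (L):
0 8 5
7 4 2
1 6 3

After move 4 (R):
8 0 5
7 4 2
1 6 3

Answer: 8 0 5
7 4 2
1 6 3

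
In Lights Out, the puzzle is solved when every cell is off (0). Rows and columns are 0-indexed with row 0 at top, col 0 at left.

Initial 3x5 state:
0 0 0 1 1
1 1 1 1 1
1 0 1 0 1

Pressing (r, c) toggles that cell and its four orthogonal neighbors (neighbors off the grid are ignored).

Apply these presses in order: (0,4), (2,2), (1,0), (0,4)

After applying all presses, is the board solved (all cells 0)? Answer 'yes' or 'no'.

Answer: no

Derivation:
After press 1 at (0,4):
0 0 0 0 0
1 1 1 1 0
1 0 1 0 1

After press 2 at (2,2):
0 0 0 0 0
1 1 0 1 0
1 1 0 1 1

After press 3 at (1,0):
1 0 0 0 0
0 0 0 1 0
0 1 0 1 1

After press 4 at (0,4):
1 0 0 1 1
0 0 0 1 1
0 1 0 1 1

Lights still on: 8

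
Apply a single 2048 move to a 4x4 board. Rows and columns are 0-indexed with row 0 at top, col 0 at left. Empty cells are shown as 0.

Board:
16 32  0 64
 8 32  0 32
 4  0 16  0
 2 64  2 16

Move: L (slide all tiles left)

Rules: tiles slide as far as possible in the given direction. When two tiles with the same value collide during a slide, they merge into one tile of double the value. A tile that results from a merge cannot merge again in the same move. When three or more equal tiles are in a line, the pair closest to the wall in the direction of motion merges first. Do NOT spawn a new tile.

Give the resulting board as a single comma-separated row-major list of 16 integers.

Answer: 16, 32, 64, 0, 8, 64, 0, 0, 4, 16, 0, 0, 2, 64, 2, 16

Derivation:
Slide left:
row 0: [16, 32, 0, 64] -> [16, 32, 64, 0]
row 1: [8, 32, 0, 32] -> [8, 64, 0, 0]
row 2: [4, 0, 16, 0] -> [4, 16, 0, 0]
row 3: [2, 64, 2, 16] -> [2, 64, 2, 16]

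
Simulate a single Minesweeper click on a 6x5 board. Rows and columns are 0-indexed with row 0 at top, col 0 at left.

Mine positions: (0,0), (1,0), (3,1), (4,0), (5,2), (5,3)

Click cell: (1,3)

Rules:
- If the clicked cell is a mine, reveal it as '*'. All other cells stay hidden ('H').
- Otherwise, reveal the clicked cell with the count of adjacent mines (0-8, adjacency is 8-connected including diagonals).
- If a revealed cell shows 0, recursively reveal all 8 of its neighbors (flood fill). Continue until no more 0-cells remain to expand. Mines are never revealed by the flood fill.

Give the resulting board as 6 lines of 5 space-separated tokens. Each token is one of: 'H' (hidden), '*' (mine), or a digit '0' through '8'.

H 2 0 0 0
H 2 0 0 0
H 2 1 0 0
H H 1 0 0
H H 3 2 1
H H H H H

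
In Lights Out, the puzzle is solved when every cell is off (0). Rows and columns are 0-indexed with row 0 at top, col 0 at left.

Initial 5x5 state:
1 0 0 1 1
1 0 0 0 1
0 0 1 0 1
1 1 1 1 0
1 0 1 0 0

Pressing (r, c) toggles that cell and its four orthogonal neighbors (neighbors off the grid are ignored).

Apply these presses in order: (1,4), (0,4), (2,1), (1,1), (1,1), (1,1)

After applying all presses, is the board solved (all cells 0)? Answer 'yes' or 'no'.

Answer: no

Derivation:
After press 1 at (1,4):
1 0 0 1 0
1 0 0 1 0
0 0 1 0 0
1 1 1 1 0
1 0 1 0 0

After press 2 at (0,4):
1 0 0 0 1
1 0 0 1 1
0 0 1 0 0
1 1 1 1 0
1 0 1 0 0

After press 3 at (2,1):
1 0 0 0 1
1 1 0 1 1
1 1 0 0 0
1 0 1 1 0
1 0 1 0 0

After press 4 at (1,1):
1 1 0 0 1
0 0 1 1 1
1 0 0 0 0
1 0 1 1 0
1 0 1 0 0

After press 5 at (1,1):
1 0 0 0 1
1 1 0 1 1
1 1 0 0 0
1 0 1 1 0
1 0 1 0 0

After press 6 at (1,1):
1 1 0 0 1
0 0 1 1 1
1 0 0 0 0
1 0 1 1 0
1 0 1 0 0

Lights still on: 12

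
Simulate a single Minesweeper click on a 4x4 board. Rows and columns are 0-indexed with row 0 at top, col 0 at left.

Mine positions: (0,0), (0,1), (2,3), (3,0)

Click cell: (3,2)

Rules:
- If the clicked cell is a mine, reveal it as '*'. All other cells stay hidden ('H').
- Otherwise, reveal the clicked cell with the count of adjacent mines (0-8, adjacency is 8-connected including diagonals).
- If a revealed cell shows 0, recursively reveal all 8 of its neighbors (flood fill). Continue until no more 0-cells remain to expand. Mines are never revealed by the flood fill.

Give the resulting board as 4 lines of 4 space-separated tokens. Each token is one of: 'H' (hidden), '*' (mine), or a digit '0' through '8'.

H H H H
H H H H
H H H H
H H 1 H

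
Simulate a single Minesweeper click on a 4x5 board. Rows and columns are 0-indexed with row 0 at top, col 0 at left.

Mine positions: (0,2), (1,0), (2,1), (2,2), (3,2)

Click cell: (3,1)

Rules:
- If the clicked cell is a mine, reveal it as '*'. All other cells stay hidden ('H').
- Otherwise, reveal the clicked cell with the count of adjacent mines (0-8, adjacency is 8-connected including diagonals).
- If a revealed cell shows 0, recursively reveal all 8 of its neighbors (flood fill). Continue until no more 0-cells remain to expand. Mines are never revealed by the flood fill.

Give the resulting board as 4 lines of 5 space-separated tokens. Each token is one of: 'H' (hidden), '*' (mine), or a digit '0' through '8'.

H H H H H
H H H H H
H H H H H
H 3 H H H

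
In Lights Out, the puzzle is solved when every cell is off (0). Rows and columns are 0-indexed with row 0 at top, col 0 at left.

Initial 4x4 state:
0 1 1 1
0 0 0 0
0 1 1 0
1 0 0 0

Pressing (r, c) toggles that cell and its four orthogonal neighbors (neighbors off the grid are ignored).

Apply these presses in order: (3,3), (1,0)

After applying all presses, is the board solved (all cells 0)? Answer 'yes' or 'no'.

Answer: no

Derivation:
After press 1 at (3,3):
0 1 1 1
0 0 0 0
0 1 1 1
1 0 1 1

After press 2 at (1,0):
1 1 1 1
1 1 0 0
1 1 1 1
1 0 1 1

Lights still on: 13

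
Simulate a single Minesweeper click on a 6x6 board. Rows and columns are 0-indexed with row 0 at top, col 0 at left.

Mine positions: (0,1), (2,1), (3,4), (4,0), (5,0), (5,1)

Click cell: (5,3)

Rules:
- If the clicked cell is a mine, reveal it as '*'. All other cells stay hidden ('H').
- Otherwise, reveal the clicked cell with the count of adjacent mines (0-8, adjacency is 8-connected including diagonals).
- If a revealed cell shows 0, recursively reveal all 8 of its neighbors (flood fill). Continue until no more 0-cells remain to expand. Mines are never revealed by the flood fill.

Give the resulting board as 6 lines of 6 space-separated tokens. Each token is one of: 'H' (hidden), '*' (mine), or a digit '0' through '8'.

H H H H H H
H H H H H H
H H H H H H
H H H H H H
H H 1 1 1 1
H H 1 0 0 0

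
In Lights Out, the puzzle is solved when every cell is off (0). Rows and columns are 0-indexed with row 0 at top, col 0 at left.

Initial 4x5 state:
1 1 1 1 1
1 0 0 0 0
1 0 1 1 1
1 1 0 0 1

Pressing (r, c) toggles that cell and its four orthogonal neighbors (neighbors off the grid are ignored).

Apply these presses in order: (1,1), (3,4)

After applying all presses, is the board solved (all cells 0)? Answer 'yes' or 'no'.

Answer: no

Derivation:
After press 1 at (1,1):
1 0 1 1 1
0 1 1 0 0
1 1 1 1 1
1 1 0 0 1

After press 2 at (3,4):
1 0 1 1 1
0 1 1 0 0
1 1 1 1 0
1 1 0 1 0

Lights still on: 13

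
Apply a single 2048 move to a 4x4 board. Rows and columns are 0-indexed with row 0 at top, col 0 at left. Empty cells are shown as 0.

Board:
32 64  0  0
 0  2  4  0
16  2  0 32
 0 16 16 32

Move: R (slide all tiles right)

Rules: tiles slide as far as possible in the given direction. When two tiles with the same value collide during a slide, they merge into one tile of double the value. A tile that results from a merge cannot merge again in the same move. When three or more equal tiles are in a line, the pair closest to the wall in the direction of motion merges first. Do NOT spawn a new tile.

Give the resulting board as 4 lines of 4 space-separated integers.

Answer:  0  0 32 64
 0  0  2  4
 0 16  2 32
 0  0 32 32

Derivation:
Slide right:
row 0: [32, 64, 0, 0] -> [0, 0, 32, 64]
row 1: [0, 2, 4, 0] -> [0, 0, 2, 4]
row 2: [16, 2, 0, 32] -> [0, 16, 2, 32]
row 3: [0, 16, 16, 32] -> [0, 0, 32, 32]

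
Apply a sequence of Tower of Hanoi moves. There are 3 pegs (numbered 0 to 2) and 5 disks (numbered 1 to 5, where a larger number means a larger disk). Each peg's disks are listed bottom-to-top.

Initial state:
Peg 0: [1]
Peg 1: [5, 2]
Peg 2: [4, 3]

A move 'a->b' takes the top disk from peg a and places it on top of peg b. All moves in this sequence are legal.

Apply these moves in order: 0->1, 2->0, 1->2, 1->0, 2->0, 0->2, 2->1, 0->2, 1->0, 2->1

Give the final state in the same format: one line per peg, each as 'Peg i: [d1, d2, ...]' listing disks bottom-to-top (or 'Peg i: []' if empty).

After move 1 (0->1):
Peg 0: []
Peg 1: [5, 2, 1]
Peg 2: [4, 3]

After move 2 (2->0):
Peg 0: [3]
Peg 1: [5, 2, 1]
Peg 2: [4]

After move 3 (1->2):
Peg 0: [3]
Peg 1: [5, 2]
Peg 2: [4, 1]

After move 4 (1->0):
Peg 0: [3, 2]
Peg 1: [5]
Peg 2: [4, 1]

After move 5 (2->0):
Peg 0: [3, 2, 1]
Peg 1: [5]
Peg 2: [4]

After move 6 (0->2):
Peg 0: [3, 2]
Peg 1: [5]
Peg 2: [4, 1]

After move 7 (2->1):
Peg 0: [3, 2]
Peg 1: [5, 1]
Peg 2: [4]

After move 8 (0->2):
Peg 0: [3]
Peg 1: [5, 1]
Peg 2: [4, 2]

After move 9 (1->0):
Peg 0: [3, 1]
Peg 1: [5]
Peg 2: [4, 2]

After move 10 (2->1):
Peg 0: [3, 1]
Peg 1: [5, 2]
Peg 2: [4]

Answer: Peg 0: [3, 1]
Peg 1: [5, 2]
Peg 2: [4]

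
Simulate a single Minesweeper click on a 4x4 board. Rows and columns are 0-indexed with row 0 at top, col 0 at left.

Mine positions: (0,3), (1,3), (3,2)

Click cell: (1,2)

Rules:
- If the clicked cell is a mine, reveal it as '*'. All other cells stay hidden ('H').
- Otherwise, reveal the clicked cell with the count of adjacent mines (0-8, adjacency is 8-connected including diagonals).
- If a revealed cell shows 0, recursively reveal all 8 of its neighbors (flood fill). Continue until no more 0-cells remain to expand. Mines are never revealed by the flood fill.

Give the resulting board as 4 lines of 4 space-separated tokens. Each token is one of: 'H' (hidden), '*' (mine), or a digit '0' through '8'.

H H H H
H H 2 H
H H H H
H H H H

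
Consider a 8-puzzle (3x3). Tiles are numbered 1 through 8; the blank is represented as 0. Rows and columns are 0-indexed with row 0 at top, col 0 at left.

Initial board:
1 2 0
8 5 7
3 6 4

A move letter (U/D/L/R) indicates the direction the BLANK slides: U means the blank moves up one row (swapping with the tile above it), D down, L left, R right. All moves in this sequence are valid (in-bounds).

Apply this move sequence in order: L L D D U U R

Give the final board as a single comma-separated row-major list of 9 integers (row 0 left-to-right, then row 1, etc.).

Answer: 1, 0, 2, 8, 5, 7, 3, 6, 4

Derivation:
After move 1 (L):
1 0 2
8 5 7
3 6 4

After move 2 (L):
0 1 2
8 5 7
3 6 4

After move 3 (D):
8 1 2
0 5 7
3 6 4

After move 4 (D):
8 1 2
3 5 7
0 6 4

After move 5 (U):
8 1 2
0 5 7
3 6 4

After move 6 (U):
0 1 2
8 5 7
3 6 4

After move 7 (R):
1 0 2
8 5 7
3 6 4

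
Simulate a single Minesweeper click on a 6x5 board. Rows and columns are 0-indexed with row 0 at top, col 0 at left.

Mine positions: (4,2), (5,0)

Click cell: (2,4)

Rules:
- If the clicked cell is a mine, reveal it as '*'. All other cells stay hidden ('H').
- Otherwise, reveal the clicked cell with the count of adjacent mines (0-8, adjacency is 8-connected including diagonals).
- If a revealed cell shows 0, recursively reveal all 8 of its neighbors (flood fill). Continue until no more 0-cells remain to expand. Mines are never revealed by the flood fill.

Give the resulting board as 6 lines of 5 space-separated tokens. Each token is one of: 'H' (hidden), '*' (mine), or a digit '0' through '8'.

0 0 0 0 0
0 0 0 0 0
0 0 0 0 0
0 1 1 1 0
1 2 H 1 0
H H H 1 0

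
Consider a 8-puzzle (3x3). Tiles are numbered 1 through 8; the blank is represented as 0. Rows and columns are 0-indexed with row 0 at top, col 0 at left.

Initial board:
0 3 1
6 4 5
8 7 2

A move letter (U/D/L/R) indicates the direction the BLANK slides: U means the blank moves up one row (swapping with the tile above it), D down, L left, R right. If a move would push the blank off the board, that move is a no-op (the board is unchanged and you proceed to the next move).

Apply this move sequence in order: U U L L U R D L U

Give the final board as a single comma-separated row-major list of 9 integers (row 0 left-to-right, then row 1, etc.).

Answer: 0, 4, 1, 3, 6, 5, 8, 7, 2

Derivation:
After move 1 (U):
0 3 1
6 4 5
8 7 2

After move 2 (U):
0 3 1
6 4 5
8 7 2

After move 3 (L):
0 3 1
6 4 5
8 7 2

After move 4 (L):
0 3 1
6 4 5
8 7 2

After move 5 (U):
0 3 1
6 4 5
8 7 2

After move 6 (R):
3 0 1
6 4 5
8 7 2

After move 7 (D):
3 4 1
6 0 5
8 7 2

After move 8 (L):
3 4 1
0 6 5
8 7 2

After move 9 (U):
0 4 1
3 6 5
8 7 2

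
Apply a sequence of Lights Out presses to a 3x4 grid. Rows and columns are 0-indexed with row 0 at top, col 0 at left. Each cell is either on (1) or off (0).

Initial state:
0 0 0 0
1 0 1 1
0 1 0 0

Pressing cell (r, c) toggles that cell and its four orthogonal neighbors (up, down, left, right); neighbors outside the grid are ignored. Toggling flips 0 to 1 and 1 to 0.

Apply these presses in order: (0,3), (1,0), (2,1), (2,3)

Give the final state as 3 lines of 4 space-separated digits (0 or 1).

Answer: 1 0 1 1
0 0 1 1
0 0 0 1

Derivation:
After press 1 at (0,3):
0 0 1 1
1 0 1 0
0 1 0 0

After press 2 at (1,0):
1 0 1 1
0 1 1 0
1 1 0 0

After press 3 at (2,1):
1 0 1 1
0 0 1 0
0 0 1 0

After press 4 at (2,3):
1 0 1 1
0 0 1 1
0 0 0 1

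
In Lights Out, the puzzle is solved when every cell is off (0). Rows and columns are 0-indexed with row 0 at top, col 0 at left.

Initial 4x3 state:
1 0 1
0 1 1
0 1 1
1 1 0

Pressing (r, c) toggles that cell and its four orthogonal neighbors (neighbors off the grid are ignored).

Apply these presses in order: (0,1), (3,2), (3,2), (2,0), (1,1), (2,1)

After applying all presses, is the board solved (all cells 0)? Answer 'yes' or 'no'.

Answer: yes

Derivation:
After press 1 at (0,1):
0 1 0
0 0 1
0 1 1
1 1 0

After press 2 at (3,2):
0 1 0
0 0 1
0 1 0
1 0 1

After press 3 at (3,2):
0 1 0
0 0 1
0 1 1
1 1 0

After press 4 at (2,0):
0 1 0
1 0 1
1 0 1
0 1 0

After press 5 at (1,1):
0 0 0
0 1 0
1 1 1
0 1 0

After press 6 at (2,1):
0 0 0
0 0 0
0 0 0
0 0 0

Lights still on: 0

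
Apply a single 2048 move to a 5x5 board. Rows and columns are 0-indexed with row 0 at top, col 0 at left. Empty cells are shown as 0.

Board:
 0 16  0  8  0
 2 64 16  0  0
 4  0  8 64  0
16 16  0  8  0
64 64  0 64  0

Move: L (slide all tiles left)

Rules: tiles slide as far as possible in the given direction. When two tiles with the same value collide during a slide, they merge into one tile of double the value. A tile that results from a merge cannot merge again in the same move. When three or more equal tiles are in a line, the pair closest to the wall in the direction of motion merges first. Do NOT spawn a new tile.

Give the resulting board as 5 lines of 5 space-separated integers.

Answer:  16   8   0   0   0
  2  64  16   0   0
  4   8  64   0   0
 32   8   0   0   0
128  64   0   0   0

Derivation:
Slide left:
row 0: [0, 16, 0, 8, 0] -> [16, 8, 0, 0, 0]
row 1: [2, 64, 16, 0, 0] -> [2, 64, 16, 0, 0]
row 2: [4, 0, 8, 64, 0] -> [4, 8, 64, 0, 0]
row 3: [16, 16, 0, 8, 0] -> [32, 8, 0, 0, 0]
row 4: [64, 64, 0, 64, 0] -> [128, 64, 0, 0, 0]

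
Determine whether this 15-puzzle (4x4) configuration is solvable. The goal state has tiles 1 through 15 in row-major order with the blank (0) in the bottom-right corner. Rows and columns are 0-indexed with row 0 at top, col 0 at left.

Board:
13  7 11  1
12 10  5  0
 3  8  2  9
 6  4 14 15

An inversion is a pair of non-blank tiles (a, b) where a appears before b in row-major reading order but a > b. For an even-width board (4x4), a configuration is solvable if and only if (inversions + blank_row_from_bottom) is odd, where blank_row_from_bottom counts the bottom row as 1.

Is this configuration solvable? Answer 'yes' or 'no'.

Answer: yes

Derivation:
Inversions: 52
Blank is in row 1 (0-indexed from top), which is row 3 counting from the bottom (bottom = 1).
52 + 3 = 55, which is odd, so the puzzle is solvable.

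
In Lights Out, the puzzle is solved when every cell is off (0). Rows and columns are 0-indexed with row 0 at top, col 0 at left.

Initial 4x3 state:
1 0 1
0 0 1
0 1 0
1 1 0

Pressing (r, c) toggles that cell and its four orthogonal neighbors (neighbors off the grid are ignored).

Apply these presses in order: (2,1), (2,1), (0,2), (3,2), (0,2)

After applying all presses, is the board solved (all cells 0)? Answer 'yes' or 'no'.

After press 1 at (2,1):
1 0 1
0 1 1
1 0 1
1 0 0

After press 2 at (2,1):
1 0 1
0 0 1
0 1 0
1 1 0

After press 3 at (0,2):
1 1 0
0 0 0
0 1 0
1 1 0

After press 4 at (3,2):
1 1 0
0 0 0
0 1 1
1 0 1

After press 5 at (0,2):
1 0 1
0 0 1
0 1 1
1 0 1

Lights still on: 7

Answer: no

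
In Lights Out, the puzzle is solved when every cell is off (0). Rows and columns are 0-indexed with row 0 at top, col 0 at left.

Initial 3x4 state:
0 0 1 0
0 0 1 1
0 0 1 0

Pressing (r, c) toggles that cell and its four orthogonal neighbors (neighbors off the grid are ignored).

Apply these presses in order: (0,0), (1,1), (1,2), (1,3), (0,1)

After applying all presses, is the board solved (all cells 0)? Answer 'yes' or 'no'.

Answer: no

Derivation:
After press 1 at (0,0):
1 1 1 0
1 0 1 1
0 0 1 0

After press 2 at (1,1):
1 0 1 0
0 1 0 1
0 1 1 0

After press 3 at (1,2):
1 0 0 0
0 0 1 0
0 1 0 0

After press 4 at (1,3):
1 0 0 1
0 0 0 1
0 1 0 1

After press 5 at (0,1):
0 1 1 1
0 1 0 1
0 1 0 1

Lights still on: 7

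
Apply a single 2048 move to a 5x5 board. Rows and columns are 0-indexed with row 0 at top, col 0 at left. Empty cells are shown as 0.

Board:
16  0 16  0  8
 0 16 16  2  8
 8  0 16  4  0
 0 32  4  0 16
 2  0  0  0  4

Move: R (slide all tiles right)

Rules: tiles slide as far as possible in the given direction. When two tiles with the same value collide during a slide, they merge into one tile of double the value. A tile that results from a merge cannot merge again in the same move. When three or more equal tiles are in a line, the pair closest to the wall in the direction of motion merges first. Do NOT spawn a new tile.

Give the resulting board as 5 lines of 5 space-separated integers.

Slide right:
row 0: [16, 0, 16, 0, 8] -> [0, 0, 0, 32, 8]
row 1: [0, 16, 16, 2, 8] -> [0, 0, 32, 2, 8]
row 2: [8, 0, 16, 4, 0] -> [0, 0, 8, 16, 4]
row 3: [0, 32, 4, 0, 16] -> [0, 0, 32, 4, 16]
row 4: [2, 0, 0, 0, 4] -> [0, 0, 0, 2, 4]

Answer:  0  0  0 32  8
 0  0 32  2  8
 0  0  8 16  4
 0  0 32  4 16
 0  0  0  2  4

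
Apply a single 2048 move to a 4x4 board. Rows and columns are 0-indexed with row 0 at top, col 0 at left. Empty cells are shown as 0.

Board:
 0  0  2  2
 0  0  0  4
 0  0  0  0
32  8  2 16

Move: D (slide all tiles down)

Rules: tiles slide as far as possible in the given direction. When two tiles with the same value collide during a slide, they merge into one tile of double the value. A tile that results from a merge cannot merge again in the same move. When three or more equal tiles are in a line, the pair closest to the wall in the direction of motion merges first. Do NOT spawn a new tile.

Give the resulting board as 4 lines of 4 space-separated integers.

Slide down:
col 0: [0, 0, 0, 32] -> [0, 0, 0, 32]
col 1: [0, 0, 0, 8] -> [0, 0, 0, 8]
col 2: [2, 0, 0, 2] -> [0, 0, 0, 4]
col 3: [2, 4, 0, 16] -> [0, 2, 4, 16]

Answer:  0  0  0  0
 0  0  0  2
 0  0  0  4
32  8  4 16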